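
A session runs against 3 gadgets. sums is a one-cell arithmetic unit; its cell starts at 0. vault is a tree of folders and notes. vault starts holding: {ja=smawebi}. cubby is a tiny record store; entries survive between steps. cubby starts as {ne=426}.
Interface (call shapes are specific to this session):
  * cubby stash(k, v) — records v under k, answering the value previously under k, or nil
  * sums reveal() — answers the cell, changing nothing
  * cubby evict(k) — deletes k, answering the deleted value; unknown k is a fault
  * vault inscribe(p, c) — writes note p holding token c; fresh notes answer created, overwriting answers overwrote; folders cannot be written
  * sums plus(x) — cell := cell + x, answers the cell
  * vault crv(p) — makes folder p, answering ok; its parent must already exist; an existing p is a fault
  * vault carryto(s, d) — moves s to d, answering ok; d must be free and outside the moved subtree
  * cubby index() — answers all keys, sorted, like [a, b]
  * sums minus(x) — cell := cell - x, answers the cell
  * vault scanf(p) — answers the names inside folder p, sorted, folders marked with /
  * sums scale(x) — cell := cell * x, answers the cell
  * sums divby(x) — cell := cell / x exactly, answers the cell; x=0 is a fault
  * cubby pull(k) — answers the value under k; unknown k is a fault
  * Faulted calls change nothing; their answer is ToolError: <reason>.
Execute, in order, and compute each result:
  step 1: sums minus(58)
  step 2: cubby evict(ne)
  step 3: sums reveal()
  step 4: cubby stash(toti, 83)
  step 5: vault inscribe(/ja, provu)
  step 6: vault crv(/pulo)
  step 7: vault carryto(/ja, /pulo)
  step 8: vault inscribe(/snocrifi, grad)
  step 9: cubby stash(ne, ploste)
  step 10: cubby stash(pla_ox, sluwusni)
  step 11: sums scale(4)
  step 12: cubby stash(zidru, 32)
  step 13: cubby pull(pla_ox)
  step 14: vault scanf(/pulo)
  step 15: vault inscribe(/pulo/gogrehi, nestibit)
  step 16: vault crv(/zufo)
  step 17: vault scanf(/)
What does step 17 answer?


Answer: [ja, pulo/, snocrifi, zufo/]

Derivation:
Calling sums minus using 58, giving -58.
I run cubby evict using ne, yielding 426.
Using sums reveal, and see -58.
Then cubby stash using toti, 83, → nil.
Next I call vault inscribe using /ja, provu, giving overwrote.
Calling vault crv using /pulo, giving ok.
Next I call vault carryto using /ja, /pulo, and see ToolError: exists.
Invoking vault inscribe using /snocrifi, grad, yielding created.
I use cubby stash using ne, ploste, and see nil.
Then cubby stash using pla_ox, sluwusni, — result: nil.
Next I call sums scale using 4, which returns -232.
Using cubby stash using zidru, 32, — result: nil.
Calling cubby pull using pla_ox, yielding sluwusni.
I invoke vault scanf using /pulo, which returns [].
Invoking vault inscribe using /pulo/gogrehi, nestibit, → created.
I run vault crv using /zufo, yielding ok.
Then vault scanf using /, which returns [ja, pulo/, snocrifi, zufo/].


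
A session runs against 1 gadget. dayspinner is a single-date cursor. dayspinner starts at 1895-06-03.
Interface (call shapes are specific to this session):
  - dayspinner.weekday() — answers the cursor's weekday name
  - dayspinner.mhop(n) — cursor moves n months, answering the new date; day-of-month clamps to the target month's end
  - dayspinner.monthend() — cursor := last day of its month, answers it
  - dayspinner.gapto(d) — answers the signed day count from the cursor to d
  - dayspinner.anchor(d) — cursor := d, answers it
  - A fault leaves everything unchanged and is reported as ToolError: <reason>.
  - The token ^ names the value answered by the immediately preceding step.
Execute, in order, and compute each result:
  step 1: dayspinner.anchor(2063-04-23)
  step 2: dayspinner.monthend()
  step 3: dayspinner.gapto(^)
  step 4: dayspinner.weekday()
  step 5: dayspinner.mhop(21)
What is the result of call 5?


Answer: 2065-01-30

Derivation:
I call dayspinner.anchor on d='2063-04-23', and observe 2063-04-23.
I run dayspinner.monthend, which returns 2063-04-30.
I use dayspinner.gapto on d='^', and see 0.
Invoking dayspinner.weekday(): Monday.
Then dayspinner.mhop on n='21', giving 2065-01-30.


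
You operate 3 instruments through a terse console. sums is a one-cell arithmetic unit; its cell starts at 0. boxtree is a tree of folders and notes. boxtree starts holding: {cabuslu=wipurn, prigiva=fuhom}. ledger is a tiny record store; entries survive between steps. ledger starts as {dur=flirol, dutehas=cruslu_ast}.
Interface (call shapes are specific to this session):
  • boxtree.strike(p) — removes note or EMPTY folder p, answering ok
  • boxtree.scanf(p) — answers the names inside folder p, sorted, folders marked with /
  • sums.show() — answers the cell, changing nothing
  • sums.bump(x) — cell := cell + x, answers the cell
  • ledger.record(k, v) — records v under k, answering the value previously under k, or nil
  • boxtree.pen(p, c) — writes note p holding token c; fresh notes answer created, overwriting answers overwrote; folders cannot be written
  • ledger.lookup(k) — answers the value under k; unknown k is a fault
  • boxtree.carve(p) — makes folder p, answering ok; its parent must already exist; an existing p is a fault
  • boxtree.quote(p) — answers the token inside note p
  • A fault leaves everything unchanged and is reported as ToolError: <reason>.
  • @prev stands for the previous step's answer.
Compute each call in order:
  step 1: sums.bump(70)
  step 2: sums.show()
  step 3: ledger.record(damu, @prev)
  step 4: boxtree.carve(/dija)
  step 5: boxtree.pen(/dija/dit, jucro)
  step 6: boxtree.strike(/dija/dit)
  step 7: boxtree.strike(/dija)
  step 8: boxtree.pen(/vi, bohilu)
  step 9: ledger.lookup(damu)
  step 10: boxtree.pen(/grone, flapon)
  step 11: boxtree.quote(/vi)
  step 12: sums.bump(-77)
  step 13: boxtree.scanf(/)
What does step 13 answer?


Act: bump[x: 70]
Obs: 70
Act: show[]
Obs: 70
Act: record[k: damu; v: @prev]
Obs: nil
Act: carve[p: /dija]
Obs: ok
Act: pen[p: /dija/dit; c: jucro]
Obs: created
Act: strike[p: /dija/dit]
Obs: ok
Act: strike[p: /dija]
Obs: ok
Act: pen[p: /vi; c: bohilu]
Obs: created
Act: lookup[k: damu]
Obs: 70
Act: pen[p: /grone; c: flapon]
Obs: created
Act: quote[p: /vi]
Obs: bohilu
Act: bump[x: -77]
Obs: -7
Act: scanf[p: /]
Obs: [cabuslu, grone, prigiva, vi]

Answer: [cabuslu, grone, prigiva, vi]


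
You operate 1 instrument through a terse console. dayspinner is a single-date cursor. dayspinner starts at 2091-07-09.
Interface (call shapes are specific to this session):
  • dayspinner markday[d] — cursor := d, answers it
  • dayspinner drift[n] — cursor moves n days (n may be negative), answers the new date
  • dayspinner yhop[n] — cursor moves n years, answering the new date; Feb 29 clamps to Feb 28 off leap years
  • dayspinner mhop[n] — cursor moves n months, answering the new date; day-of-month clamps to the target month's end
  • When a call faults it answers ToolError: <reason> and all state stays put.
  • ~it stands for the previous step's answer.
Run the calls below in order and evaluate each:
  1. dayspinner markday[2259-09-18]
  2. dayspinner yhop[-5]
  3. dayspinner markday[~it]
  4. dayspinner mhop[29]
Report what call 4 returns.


>> dayspinner markday(d='2259-09-18')
<< 2259-09-18
>> dayspinner yhop(n='-5')
<< 2254-09-18
>> dayspinner markday(d='~it')
<< 2254-09-18
>> dayspinner mhop(n='29')
<< 2257-02-18

Answer: 2257-02-18


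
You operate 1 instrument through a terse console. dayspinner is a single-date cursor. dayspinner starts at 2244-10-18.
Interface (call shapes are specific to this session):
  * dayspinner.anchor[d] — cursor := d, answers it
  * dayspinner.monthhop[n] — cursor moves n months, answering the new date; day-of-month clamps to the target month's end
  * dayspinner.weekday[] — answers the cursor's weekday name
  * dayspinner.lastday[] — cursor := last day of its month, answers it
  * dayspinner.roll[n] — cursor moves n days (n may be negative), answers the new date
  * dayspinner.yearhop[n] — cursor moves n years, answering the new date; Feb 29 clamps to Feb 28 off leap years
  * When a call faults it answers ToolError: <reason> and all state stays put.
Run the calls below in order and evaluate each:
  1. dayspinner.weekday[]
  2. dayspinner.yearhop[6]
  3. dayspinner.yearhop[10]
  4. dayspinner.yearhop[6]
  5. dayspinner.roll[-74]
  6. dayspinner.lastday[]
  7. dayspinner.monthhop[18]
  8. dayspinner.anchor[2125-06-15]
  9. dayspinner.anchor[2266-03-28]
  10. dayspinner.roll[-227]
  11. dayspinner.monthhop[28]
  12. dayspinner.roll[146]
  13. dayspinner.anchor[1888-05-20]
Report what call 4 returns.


Answer: 2266-10-18

Derivation:
# 1. dayspinner.weekday() => Friday
# 2. dayspinner.yearhop(n→6) => 2250-10-18
# 3. dayspinner.yearhop(n→10) => 2260-10-18
# 4. dayspinner.yearhop(n→6) => 2266-10-18
# 5. dayspinner.roll(n→-74) => 2266-08-05
# 6. dayspinner.lastday() => 2266-08-31
# 7. dayspinner.monthhop(n→18) => 2268-02-29
# 8. dayspinner.anchor(d→2125-06-15) => 2125-06-15
# 9. dayspinner.anchor(d→2266-03-28) => 2266-03-28
# 10. dayspinner.roll(n→-227) => 2265-08-13
# 11. dayspinner.monthhop(n→28) => 2267-12-13
# 12. dayspinner.roll(n→146) => 2268-05-07
# 13. dayspinner.anchor(d→1888-05-20) => 1888-05-20


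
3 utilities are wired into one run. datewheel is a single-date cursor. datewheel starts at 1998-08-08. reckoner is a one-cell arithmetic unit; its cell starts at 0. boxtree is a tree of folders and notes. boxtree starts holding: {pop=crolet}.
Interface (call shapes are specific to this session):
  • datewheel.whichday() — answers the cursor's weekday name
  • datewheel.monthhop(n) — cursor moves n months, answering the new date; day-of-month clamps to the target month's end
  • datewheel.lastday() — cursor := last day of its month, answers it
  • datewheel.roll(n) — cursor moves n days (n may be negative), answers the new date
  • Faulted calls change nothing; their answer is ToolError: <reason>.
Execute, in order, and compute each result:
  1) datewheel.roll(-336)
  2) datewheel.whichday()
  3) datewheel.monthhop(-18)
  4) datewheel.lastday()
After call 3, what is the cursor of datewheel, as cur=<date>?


Answer: cur=1996-03-06

Derivation:
I use roll on n='-336', giving 1997-09-06.
I call whichday(): Saturday.
I invoke monthhop on n='-18', and see 1996-03-06.
Next I call lastday(), giving 1996-03-31.


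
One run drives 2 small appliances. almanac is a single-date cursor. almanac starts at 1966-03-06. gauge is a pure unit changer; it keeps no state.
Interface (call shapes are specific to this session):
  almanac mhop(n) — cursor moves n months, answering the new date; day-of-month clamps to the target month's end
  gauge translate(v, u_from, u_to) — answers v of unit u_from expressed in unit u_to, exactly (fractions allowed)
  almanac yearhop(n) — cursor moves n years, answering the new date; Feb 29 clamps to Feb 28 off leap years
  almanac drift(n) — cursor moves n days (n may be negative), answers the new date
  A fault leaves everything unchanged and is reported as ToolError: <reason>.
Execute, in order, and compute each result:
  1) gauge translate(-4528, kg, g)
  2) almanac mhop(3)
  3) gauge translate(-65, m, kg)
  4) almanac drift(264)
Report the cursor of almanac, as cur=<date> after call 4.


Answer: cur=1967-02-25

Derivation:
I invoke gauge translate passing v='-4528', u_from='kg', u_to='g', which returns -4528000.
I use almanac mhop passing n='3', and observe 1966-06-06.
Now I run gauge translate passing v='-65', u_from='m', u_to='kg': ToolError: incompatible units.
I run almanac drift passing n='264', which returns 1967-02-25.


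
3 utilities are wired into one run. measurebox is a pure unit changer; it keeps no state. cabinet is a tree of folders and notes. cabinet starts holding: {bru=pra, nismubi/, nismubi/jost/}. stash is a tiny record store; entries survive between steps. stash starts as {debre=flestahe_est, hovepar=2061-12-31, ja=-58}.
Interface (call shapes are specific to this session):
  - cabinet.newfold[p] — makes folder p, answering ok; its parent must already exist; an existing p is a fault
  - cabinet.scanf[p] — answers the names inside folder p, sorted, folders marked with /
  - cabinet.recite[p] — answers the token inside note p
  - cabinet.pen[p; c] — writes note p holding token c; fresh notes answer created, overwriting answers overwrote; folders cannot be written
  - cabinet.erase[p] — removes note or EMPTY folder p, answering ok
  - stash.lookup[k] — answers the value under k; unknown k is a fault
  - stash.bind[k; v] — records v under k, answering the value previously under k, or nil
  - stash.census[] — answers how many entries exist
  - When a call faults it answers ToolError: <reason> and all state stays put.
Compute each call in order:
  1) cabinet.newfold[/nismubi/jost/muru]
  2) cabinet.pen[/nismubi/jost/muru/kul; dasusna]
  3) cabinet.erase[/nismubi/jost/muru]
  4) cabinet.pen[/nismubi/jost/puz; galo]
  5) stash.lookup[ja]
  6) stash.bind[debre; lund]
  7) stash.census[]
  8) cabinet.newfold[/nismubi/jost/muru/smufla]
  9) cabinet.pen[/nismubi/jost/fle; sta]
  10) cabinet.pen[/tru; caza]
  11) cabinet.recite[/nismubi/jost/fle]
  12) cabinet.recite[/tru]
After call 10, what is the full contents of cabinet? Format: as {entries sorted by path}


> newfold p='/nismubi/jost/muru'
[out] ok
> pen p='/nismubi/jost/muru/kul' c='dasusna'
[out] created
> erase p='/nismubi/jost/muru'
[out] ToolError: not empty
> pen p='/nismubi/jost/puz' c='galo'
[out] created
> lookup k='ja'
[out] -58
> bind k='debre' v='lund'
[out] flestahe_est
> census
[out] 3
> newfold p='/nismubi/jost/muru/smufla'
[out] ok
> pen p='/nismubi/jost/fle' c='sta'
[out] created
> pen p='/tru' c='caza'
[out] created
> recite p='/nismubi/jost/fle'
[out] sta
> recite p='/tru'
[out] caza

Answer: {bru=pra, nismubi/, nismubi/jost/, nismubi/jost/fle=sta, nismubi/jost/muru/, nismubi/jost/muru/kul=dasusna, nismubi/jost/muru/smufla/, nismubi/jost/puz=galo, tru=caza}


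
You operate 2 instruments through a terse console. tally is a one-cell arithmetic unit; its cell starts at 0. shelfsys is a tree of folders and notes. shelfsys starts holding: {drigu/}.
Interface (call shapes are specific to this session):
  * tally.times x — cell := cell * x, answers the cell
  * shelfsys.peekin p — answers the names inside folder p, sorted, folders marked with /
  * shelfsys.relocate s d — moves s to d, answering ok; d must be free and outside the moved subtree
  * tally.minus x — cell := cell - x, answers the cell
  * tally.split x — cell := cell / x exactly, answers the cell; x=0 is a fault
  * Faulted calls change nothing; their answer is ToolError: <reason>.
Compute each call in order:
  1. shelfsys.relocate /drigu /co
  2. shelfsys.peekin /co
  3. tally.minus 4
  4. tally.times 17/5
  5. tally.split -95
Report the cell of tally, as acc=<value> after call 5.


Answer: acc=68/475

Derivation:
-- relocate(s→/drigu, d→/co) == ok
-- peekin(p→/co) == []
-- minus(x→4) == -4
-- times(x→17/5) == -68/5
-- split(x→-95) == 68/475


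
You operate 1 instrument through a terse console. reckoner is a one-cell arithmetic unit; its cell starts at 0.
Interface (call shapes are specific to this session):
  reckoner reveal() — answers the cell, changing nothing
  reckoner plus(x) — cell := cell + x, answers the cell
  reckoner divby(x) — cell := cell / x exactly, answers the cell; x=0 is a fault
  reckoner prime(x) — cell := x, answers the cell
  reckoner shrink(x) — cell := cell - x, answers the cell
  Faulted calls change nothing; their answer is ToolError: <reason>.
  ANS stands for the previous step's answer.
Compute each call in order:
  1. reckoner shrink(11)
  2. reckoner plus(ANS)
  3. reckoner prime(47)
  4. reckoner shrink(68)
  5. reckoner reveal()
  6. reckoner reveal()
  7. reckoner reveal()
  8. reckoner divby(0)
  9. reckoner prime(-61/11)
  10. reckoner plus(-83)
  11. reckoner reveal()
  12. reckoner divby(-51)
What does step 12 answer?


[in] reckoner shrink 11
= -11
[in] reckoner plus ANS
= -22
[in] reckoner prime 47
= 47
[in] reckoner shrink 68
= -21
[in] reckoner reveal
= -21
[in] reckoner reveal
= -21
[in] reckoner reveal
= -21
[in] reckoner divby 0
= ToolError: division by zero
[in] reckoner prime -61/11
= -61/11
[in] reckoner plus -83
= -974/11
[in] reckoner reveal
= -974/11
[in] reckoner divby -51
= 974/561

Answer: 974/561


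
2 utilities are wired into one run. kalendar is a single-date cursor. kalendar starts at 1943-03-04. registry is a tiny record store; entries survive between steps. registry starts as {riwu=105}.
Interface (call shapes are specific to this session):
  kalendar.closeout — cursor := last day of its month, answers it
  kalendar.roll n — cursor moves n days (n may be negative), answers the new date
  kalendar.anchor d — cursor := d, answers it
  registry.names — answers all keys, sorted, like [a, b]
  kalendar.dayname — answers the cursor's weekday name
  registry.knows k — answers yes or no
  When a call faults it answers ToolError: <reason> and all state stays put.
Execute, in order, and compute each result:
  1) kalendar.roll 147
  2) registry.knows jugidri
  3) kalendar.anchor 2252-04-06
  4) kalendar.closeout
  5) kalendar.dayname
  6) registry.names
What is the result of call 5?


Answer: Friday

Derivation:
Calling kalendar.roll passing n: 147, and get 1943-07-29.
I call registry.knows passing k: jugidri, yielding no.
Using kalendar.anchor passing d: 2252-04-06, giving 2252-04-06.
Calling kalendar.closeout, and see 2252-04-30.
Calling kalendar.dayname, giving Friday.
I call registry.names, — result: [riwu].


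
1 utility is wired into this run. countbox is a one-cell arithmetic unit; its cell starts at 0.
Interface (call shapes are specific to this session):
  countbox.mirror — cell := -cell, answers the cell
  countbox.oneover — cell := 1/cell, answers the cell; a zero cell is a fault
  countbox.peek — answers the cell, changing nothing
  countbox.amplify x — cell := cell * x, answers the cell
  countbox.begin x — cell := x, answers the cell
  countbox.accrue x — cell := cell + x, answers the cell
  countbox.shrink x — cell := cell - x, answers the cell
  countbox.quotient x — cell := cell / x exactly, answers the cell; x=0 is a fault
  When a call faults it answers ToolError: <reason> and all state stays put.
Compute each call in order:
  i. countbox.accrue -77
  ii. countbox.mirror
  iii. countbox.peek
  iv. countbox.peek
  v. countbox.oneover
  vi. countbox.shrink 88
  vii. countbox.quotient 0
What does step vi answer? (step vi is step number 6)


Answer: -6775/77

Derivation:
I use countbox.accrue on x→-77, and get -77.
Now I run countbox.mirror, giving 77.
Invoking countbox.peek, — result: 77.
Using countbox.peek(), — result: 77.
Calling countbox.oneover(), → 1/77.
Invoking countbox.shrink on x→88: -6775/77.
I run countbox.quotient on x→0, and see ToolError: division by zero.


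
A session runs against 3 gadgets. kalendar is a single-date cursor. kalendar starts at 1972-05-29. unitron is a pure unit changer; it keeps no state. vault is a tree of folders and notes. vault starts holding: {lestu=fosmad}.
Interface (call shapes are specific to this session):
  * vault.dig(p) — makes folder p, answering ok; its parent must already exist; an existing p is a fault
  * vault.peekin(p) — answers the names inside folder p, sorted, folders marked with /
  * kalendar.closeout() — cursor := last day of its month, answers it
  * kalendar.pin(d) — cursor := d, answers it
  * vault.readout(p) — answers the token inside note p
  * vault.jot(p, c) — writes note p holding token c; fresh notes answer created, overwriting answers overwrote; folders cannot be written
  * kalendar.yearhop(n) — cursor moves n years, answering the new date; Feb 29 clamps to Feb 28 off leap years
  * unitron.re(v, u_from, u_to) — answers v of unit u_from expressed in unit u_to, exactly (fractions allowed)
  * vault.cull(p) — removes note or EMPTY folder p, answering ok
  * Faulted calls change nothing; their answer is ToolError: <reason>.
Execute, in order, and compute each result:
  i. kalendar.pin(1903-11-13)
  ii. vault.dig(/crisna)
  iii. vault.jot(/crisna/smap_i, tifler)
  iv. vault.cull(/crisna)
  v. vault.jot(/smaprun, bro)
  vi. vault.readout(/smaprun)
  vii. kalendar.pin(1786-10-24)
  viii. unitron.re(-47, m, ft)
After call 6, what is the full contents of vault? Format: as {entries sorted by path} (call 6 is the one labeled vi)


Answer: {crisna/, crisna/smap_i=tifler, lestu=fosmad, smaprun=bro}

Derivation:
I try kalendar.pin using 1903-11-13, and get 1903-11-13.
Invoking vault.dig using /crisna, — result: ok.
I try vault.jot using /crisna/smap_i, tifler: created.
Now I run vault.cull using /crisna, and get ToolError: not empty.
Now I run vault.jot using /smaprun, bro, and observe created.
Calling vault.readout using /smaprun, and see bro.
Using kalendar.pin using 1786-10-24, — result: 1786-10-24.
Calling unitron.re using -47, m, ft, which returns -58750/381.


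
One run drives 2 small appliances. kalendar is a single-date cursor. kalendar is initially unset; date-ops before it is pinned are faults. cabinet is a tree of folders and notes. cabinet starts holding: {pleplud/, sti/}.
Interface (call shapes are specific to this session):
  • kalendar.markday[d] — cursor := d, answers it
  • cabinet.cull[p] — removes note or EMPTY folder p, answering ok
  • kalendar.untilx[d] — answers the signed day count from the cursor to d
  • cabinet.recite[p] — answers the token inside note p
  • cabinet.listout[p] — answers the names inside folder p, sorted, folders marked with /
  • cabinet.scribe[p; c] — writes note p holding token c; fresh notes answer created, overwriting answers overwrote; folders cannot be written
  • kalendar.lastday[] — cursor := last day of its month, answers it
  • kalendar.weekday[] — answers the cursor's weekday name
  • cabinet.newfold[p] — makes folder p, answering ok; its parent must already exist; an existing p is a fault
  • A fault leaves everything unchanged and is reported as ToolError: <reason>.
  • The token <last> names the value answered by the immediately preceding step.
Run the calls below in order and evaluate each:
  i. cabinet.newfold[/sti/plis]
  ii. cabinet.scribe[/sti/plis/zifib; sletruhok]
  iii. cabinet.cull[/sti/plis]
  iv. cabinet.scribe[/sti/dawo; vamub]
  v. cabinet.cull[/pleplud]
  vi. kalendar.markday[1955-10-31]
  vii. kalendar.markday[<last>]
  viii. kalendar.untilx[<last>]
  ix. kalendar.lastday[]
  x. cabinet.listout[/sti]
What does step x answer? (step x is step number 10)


Answer: [dawo, plis/]

Derivation:
I try cabinet.newfold passing p=/sti/plis, and see ok.
Then cabinet.scribe passing p=/sti/plis/zifib, c=sletruhok, and get created.
Using cabinet.cull passing p=/sti/plis, yielding ToolError: not empty.
Using cabinet.scribe passing p=/sti/dawo, c=vamub, — result: created.
I call cabinet.cull passing p=/pleplud, — result: ok.
I invoke kalendar.markday passing d=1955-10-31, and see 1955-10-31.
Calling kalendar.markday passing d=<last>, and see 1955-10-31.
I try kalendar.untilx passing d=<last>, which returns 0.
I run kalendar.lastday, which returns 1955-10-31.
Now I run cabinet.listout passing p=/sti, giving [dawo, plis/].


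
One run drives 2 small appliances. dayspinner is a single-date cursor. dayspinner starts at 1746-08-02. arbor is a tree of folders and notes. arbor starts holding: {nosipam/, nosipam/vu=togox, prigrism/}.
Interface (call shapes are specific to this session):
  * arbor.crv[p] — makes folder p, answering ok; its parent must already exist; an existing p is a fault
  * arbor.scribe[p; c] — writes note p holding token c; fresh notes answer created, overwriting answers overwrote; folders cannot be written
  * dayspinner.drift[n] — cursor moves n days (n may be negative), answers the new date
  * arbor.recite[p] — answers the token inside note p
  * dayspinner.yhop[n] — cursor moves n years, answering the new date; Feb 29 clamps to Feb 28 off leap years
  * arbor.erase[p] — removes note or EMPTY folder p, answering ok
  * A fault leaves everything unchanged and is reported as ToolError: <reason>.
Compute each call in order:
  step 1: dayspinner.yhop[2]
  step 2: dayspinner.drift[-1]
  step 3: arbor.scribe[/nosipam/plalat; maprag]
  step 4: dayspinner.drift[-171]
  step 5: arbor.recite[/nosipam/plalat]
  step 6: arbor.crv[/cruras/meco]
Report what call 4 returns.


Answer: 1748-02-12

Derivation:
// 1. yhop(n: 2) -> 1748-08-02
// 2. drift(n: -1) -> 1748-08-01
// 3. scribe(p: /nosipam/plalat, c: maprag) -> created
// 4. drift(n: -171) -> 1748-02-12
// 5. recite(p: /nosipam/plalat) -> maprag
// 6. crv(p: /cruras/meco) -> ToolError: no parent


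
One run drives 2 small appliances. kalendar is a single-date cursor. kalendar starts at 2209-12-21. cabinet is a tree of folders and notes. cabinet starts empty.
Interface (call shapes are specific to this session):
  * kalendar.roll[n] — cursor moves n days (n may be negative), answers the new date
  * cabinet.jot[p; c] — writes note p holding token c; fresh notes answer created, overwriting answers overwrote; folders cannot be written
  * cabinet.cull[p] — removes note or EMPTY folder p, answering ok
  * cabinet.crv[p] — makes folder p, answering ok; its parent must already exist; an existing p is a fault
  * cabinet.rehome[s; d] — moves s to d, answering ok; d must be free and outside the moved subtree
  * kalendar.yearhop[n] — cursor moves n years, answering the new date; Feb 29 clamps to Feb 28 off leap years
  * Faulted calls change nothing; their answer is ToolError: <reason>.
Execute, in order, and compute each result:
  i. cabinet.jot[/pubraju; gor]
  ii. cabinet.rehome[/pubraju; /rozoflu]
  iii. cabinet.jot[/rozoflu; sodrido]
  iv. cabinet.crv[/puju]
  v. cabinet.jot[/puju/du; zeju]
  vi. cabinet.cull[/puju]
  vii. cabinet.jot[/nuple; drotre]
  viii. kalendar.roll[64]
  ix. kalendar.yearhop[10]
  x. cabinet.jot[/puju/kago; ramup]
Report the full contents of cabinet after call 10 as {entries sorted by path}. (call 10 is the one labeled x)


Answer: {nuple=drotre, puju/, puju/du=zeju, puju/kago=ramup, rozoflu=sodrido}

Derivation:
I run cabinet.jot with p=/pubraju, c=gor: created.
Invoking cabinet.rehome with s=/pubraju, d=/rozoflu, and get ok.
I run cabinet.jot with p=/rozoflu, c=sodrido, and observe overwrote.
Then cabinet.crv with p=/puju, yielding ok.
I use cabinet.jot with p=/puju/du, c=zeju, and get created.
Calling cabinet.cull with p=/puju, which returns ToolError: not empty.
I call cabinet.jot with p=/nuple, c=drotre: created.
Calling kalendar.roll with n=64, giving 2210-02-23.
Using kalendar.yearhop with n=10, → 2220-02-23.
Using cabinet.jot with p=/puju/kago, c=ramup: created.


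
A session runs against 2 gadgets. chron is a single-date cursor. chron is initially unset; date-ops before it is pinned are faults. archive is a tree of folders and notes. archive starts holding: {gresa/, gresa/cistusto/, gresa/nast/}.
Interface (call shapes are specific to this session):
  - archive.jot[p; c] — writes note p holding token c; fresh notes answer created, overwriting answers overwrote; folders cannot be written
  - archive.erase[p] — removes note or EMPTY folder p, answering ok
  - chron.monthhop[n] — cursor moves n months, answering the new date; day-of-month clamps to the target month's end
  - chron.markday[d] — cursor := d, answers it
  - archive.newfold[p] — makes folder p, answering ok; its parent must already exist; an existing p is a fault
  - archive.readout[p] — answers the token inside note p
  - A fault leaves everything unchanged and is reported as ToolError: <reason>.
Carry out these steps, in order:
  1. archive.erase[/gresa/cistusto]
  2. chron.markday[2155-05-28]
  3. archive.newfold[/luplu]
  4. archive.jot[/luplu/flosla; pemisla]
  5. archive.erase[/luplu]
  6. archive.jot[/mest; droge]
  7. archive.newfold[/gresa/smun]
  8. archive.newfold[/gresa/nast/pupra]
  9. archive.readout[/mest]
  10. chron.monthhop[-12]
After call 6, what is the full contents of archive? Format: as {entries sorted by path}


> erase /gresa/cistusto
:: ok
> markday 2155-05-28
:: 2155-05-28
> newfold /luplu
:: ok
> jot /luplu/flosla pemisla
:: created
> erase /luplu
:: ToolError: not empty
> jot /mest droge
:: created
> newfold /gresa/smun
:: ok
> newfold /gresa/nast/pupra
:: ok
> readout /mest
:: droge
> monthhop -12
:: 2154-05-28

Answer: {gresa/, gresa/nast/, luplu/, luplu/flosla=pemisla, mest=droge}


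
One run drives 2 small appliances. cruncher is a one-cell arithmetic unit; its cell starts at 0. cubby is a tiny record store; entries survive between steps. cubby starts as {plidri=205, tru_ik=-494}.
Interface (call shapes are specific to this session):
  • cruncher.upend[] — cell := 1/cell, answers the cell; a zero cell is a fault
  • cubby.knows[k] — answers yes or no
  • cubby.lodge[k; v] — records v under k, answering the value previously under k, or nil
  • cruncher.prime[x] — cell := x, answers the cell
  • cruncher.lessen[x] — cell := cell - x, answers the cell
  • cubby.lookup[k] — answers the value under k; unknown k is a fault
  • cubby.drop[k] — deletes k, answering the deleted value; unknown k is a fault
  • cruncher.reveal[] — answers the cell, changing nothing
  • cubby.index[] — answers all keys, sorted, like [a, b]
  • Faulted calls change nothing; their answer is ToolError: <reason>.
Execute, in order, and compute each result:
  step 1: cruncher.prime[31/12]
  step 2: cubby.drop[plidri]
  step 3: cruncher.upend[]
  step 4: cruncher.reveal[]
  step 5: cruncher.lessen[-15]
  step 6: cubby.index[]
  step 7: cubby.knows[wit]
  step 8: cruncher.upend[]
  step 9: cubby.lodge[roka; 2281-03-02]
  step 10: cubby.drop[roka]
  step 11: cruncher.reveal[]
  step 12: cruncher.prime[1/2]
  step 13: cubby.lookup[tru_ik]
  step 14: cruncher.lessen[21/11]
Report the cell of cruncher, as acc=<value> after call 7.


·→ cruncher.prime(x='31/12')
·← 31/12
·→ cubby.drop(k='plidri')
·← 205
·→ cruncher.upend()
·← 12/31
·→ cruncher.reveal()
·← 12/31
·→ cruncher.lessen(x='-15')
·← 477/31
·→ cubby.index()
·← [tru_ik]
·→ cubby.knows(k='wit')
·← no
·→ cruncher.upend()
·← 31/477
·→ cubby.lodge(k='roka', v='2281-03-02')
·← nil
·→ cubby.drop(k='roka')
·← 2281-03-02
·→ cruncher.reveal()
·← 31/477
·→ cruncher.prime(x='1/2')
·← 1/2
·→ cubby.lookup(k='tru_ik')
·← -494
·→ cruncher.lessen(x='21/11')
·← -31/22

Answer: acc=477/31


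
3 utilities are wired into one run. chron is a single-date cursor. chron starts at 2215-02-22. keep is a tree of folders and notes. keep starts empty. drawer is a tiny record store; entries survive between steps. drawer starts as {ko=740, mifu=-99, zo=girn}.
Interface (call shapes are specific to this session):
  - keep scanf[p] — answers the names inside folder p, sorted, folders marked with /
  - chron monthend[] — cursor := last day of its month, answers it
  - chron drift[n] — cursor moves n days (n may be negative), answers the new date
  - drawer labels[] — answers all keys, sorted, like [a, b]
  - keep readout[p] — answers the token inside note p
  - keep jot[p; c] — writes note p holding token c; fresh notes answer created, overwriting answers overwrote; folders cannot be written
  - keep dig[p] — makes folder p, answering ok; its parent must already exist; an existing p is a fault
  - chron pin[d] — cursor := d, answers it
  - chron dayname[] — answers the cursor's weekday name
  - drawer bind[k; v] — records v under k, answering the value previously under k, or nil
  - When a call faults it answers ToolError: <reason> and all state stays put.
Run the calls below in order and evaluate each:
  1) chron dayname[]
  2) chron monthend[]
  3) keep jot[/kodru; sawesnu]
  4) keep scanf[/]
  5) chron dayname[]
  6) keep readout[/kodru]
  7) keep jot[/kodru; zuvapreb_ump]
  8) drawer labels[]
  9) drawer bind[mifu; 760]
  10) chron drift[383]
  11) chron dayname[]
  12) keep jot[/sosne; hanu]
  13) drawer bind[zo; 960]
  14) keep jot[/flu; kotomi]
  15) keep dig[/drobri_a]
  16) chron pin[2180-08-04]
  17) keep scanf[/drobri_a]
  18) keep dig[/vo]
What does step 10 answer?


Answer: 2216-03-17

Derivation:
;; chron dayname() == Wednesday
;; chron monthend() == 2215-02-28
;; keep jot(p='/kodru', c='sawesnu') == created
;; keep scanf(p='/') == [kodru]
;; chron dayname() == Tuesday
;; keep readout(p='/kodru') == sawesnu
;; keep jot(p='/kodru', c='zuvapreb_ump') == overwrote
;; drawer labels() == [ko, mifu, zo]
;; drawer bind(k='mifu', v='760') == -99
;; chron drift(n='383') == 2216-03-17
;; chron dayname() == Sunday
;; keep jot(p='/sosne', c='hanu') == created
;; drawer bind(k='zo', v='960') == girn
;; keep jot(p='/flu', c='kotomi') == created
;; keep dig(p='/drobri_a') == ok
;; chron pin(d='2180-08-04') == 2180-08-04
;; keep scanf(p='/drobri_a') == []
;; keep dig(p='/vo') == ok


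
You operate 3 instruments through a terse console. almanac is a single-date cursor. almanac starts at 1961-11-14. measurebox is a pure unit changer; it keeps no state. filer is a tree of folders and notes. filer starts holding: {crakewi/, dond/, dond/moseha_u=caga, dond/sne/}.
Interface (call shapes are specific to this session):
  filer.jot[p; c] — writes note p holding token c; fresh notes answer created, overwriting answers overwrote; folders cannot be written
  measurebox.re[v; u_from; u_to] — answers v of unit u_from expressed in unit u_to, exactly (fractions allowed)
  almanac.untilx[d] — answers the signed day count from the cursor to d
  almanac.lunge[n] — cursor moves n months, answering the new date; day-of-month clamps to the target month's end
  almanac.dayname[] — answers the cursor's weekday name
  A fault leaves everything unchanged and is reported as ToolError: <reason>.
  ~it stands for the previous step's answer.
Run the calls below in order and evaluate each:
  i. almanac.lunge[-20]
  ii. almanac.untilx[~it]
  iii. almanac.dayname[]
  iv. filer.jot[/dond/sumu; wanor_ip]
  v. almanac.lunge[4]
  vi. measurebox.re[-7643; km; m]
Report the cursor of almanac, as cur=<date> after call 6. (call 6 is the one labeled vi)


Answer: cur=1960-07-14

Derivation:
-> almanac.lunge(n: -20)
<- 1960-03-14
-> almanac.untilx(d: ~it)
<- 0
-> almanac.dayname()
<- Monday
-> filer.jot(p: /dond/sumu, c: wanor_ip)
<- created
-> almanac.lunge(n: 4)
<- 1960-07-14
-> measurebox.re(v: -7643, u_from: km, u_to: m)
<- -7643000


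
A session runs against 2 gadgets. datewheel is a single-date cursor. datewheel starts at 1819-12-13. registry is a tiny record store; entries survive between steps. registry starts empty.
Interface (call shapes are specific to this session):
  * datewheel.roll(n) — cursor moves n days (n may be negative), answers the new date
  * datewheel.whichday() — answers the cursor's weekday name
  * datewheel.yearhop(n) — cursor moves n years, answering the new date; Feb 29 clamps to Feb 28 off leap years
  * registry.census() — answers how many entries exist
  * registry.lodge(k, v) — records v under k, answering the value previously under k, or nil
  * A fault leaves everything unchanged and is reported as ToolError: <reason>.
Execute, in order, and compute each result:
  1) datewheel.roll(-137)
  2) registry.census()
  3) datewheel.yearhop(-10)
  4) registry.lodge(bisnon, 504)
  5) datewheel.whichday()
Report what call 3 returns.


Answer: 1809-07-29

Derivation:
>> roll(n→-137)
<< 1819-07-29
>> census()
<< 0
>> yearhop(n→-10)
<< 1809-07-29
>> lodge(k→bisnon, v→504)
<< nil
>> whichday()
<< Saturday


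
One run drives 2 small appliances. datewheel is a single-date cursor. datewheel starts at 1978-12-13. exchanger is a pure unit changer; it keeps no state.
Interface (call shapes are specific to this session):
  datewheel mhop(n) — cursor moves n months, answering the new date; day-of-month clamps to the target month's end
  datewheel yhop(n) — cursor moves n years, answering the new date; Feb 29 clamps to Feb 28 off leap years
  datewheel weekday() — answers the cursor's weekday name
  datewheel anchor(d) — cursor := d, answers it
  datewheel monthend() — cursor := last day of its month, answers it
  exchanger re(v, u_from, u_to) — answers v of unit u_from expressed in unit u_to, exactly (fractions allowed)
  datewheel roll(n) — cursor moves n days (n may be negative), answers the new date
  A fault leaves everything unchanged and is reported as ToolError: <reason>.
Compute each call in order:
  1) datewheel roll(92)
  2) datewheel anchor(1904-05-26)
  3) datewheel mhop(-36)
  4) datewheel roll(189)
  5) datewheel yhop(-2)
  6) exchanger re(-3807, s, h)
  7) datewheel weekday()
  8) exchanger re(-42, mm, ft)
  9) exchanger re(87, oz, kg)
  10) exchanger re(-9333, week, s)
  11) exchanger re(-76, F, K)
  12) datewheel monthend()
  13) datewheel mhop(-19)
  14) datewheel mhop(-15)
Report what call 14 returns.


Answer: 1897-02-28

Derivation:
Act: datewheel roll[n→92]
Obs: 1979-03-15
Act: datewheel anchor[d→1904-05-26]
Obs: 1904-05-26
Act: datewheel mhop[n→-36]
Obs: 1901-05-26
Act: datewheel roll[n→189]
Obs: 1901-12-01
Act: datewheel yhop[n→-2]
Obs: 1899-12-01
Act: exchanger re[v→-3807; u_from→s; u_to→h]
Obs: -423/400
Act: datewheel weekday[]
Obs: Friday
Act: exchanger re[v→-42; u_from→mm; u_to→ft]
Obs: -35/254
Act: exchanger re[v→87; u_from→oz; u_to→kg]
Obs: 3946253619/1600000000
Act: exchanger re[v→-9333; u_from→week; u_to→s]
Obs: -5644598400
Act: exchanger re[v→-76; u_from→F; u_to→K]
Obs: 4263/20
Act: datewheel monthend[]
Obs: 1899-12-31
Act: datewheel mhop[n→-19]
Obs: 1898-05-31
Act: datewheel mhop[n→-15]
Obs: 1897-02-28


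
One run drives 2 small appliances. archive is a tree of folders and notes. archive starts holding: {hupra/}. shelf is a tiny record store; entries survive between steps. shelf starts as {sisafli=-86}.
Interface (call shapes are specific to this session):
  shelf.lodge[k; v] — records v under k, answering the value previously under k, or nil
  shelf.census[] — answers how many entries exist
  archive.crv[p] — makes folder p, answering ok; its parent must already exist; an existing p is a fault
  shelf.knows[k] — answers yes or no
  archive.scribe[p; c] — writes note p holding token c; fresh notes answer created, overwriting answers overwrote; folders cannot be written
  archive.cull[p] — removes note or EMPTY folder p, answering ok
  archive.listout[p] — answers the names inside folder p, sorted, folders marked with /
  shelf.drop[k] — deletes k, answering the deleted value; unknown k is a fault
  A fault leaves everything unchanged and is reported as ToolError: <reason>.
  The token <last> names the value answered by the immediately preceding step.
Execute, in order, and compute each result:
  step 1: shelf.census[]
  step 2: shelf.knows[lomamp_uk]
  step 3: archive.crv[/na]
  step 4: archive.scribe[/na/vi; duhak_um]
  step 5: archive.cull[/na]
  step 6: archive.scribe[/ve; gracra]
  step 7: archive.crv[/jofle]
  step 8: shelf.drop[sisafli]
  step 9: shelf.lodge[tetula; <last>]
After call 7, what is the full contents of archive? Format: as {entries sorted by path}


·→ shelf.census()
·← 1
·→ shelf.knows(k='lomamp_uk')
·← no
·→ archive.crv(p='/na')
·← ok
·→ archive.scribe(p='/na/vi', c='duhak_um')
·← created
·→ archive.cull(p='/na')
·← ToolError: not empty
·→ archive.scribe(p='/ve', c='gracra')
·← created
·→ archive.crv(p='/jofle')
·← ok
·→ shelf.drop(k='sisafli')
·← -86
·→ shelf.lodge(k='tetula', v='<last>')
·← nil

Answer: {hupra/, jofle/, na/, na/vi=duhak_um, ve=gracra}


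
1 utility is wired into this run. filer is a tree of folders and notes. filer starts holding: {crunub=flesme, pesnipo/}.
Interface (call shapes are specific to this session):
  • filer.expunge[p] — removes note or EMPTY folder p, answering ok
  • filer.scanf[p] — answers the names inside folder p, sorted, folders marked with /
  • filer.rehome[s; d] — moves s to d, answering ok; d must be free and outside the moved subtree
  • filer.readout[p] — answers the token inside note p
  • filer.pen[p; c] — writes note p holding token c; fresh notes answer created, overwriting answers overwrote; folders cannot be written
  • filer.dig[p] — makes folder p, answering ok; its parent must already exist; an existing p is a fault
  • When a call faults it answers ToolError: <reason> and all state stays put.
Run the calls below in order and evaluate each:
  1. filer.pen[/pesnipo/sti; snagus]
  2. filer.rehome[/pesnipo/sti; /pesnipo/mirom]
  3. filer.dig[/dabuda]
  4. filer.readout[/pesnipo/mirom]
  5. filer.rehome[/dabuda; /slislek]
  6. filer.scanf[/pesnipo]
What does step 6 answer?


Answer: [mirom]

Derivation:
$ filer.pen p='/pesnipo/sti' c='snagus'
= created
$ filer.rehome s='/pesnipo/sti' d='/pesnipo/mirom'
= ok
$ filer.dig p='/dabuda'
= ok
$ filer.readout p='/pesnipo/mirom'
= snagus
$ filer.rehome s='/dabuda' d='/slislek'
= ok
$ filer.scanf p='/pesnipo'
= [mirom]
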